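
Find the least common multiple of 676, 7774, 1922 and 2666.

642490004

lcm(676, 7774) = 676·7774/gcd = 5255224/338 = 15548
lcm(15548, 1922) = 15548·1922/gcd = 29883256/2 = 14941628
lcm(14941628, 2666) = 14941628·2666/gcd = 39834380248/62 = 642490004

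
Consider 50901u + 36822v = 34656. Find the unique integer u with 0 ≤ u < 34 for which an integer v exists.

26

gcd(50901, 36822) = 1083 (Euclid: 50901 = 1·36822 + 14079; 36822 = 2·14079 + 8664; 14079 = 1·8664 + 5415; 8664 = 1·5415 + 3249; 5415 = 1·3249 + 2166; 3249 = 1·2166 + 1083; 2166 = 2·1083 + 0), and 1083 | 34656.
Extended Euclid: 50901·(-13) + 36822·(18) = 1083. Scale by 32: u₀ = -416.
General solution u = u₀ + 34t; reducing mod 34 gives u = 26 (and v = -35).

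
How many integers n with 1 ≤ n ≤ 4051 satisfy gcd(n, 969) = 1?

Prime factors of 969: 3, 17, 19. Count integers ≤ 4051 divisible by none of them.
By inclusion–exclusion: 4051 − ⌊4051/3⌋ − ⌊4051/17⌋ − ⌊4051/19⌋ + ⌊4051/51⌋ + ⌊4051/57⌋ + ⌊4051/323⌋ − ⌊4051/969⌋ = 2408.

2408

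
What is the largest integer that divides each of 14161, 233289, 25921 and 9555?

gcd(14161, 233289): 233289 = 16·14161 + 6713; 14161 = 2·6713 + 735; 6713 = 9·735 + 98; 735 = 7·98 + 49; 98 = 2·49 + 0 → 49
gcd(49, 25921): 25921 = 529·49 + 0 → 49
gcd(49, 9555): 9555 = 195·49 + 0 → 49

49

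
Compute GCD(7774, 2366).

338

Euclid: 7774 = 3·2366 + 676; 2366 = 3·676 + 338; 676 = 2·338 + 0. Last nonzero remainder: 338.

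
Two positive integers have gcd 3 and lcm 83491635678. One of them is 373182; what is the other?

671187

u·v = gcd·lcm = 3·83491635678 = 250474907034, so v = 250474907034/373182 = 671187.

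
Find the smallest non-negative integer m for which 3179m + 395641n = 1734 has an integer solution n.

Euclid: 395641 = 124·3179 + 1445; 3179 = 2·1445 + 289; 1445 = 5·289 + 0 → gcd = 289; 1734 = 289·6.
Back-substitution yields 3179·(249) + 395641·(-2) = 289, so one solution is m = 249·6 = 1494, n = -2·6 = -12.
Solutions in m differ by 395641/289 = 1369; the one in [0, 1369) is 1494 mod 1369 = 125.

125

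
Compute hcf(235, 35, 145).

235 = 5 · 47; 35 = 5 · 7; 145 = 5 · 29
gcd takes min exponent of each prime: 5 = 5

5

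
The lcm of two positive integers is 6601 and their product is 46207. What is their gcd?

7

gcd·lcm = product, so gcd = 46207/6601 = 7.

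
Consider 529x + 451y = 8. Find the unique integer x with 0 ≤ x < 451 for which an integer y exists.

162

gcd(529, 451) = 1 (Euclid: 529 = 1·451 + 78; 451 = 5·78 + 61; 78 = 1·61 + 17; 61 = 3·17 + 10; 17 = 1·10 + 7; 10 = 1·7 + 3; 7 = 2·3 + 1; 3 = 3·1 + 0), and 1 | 8.
Extended Euclid: 529·(133) + 451·(-156) = 1. Scale by 8: x₀ = 1064.
General solution x = x₀ + 451t; reducing mod 451 gives x = 162 (and y = -190).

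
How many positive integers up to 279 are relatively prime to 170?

170 = 2·5·17. Inclusion–exclusion on these primes:
279 − ⌊279/2⌋ − ⌊279/5⌋ − ⌊279/17⌋ + ⌊279/10⌋ + ⌊279/34⌋ + ⌊279/85⌋ − ⌊279/170⌋ = 106

106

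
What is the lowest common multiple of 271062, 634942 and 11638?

4138430682078

271062 = 2 · 3² · 11 · 37²; 634942 = 2 · 7² · 11 · 19 · 31; 11638 = 2 · 11 · 23²
lcm takes max exponent of each prime: 2 · 3² · 7² · 11 · 19 · 23² · 31 · 37² = 4138430682078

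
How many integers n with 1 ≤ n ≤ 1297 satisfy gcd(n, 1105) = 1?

901

1105 = 5·13·17. Inclusion–exclusion on these primes:
1297 − ⌊1297/5⌋ − ⌊1297/13⌋ − ⌊1297/17⌋ + ⌊1297/65⌋ + ⌊1297/85⌋ + ⌊1297/221⌋ − ⌊1297/1105⌋ = 901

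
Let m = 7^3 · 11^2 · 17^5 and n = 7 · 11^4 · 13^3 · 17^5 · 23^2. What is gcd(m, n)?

min exponent per shared prime: 7 · 11^2 · 17^5 = 1202618879

1202618879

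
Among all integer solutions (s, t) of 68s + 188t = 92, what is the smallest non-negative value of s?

29

Reduce mod 188: 68s ≡ 92 (mod 188). With g = gcd(68, 188) = 4 dividing 92, divide through: 17s ≡ 23 (mod 47).
Since gcd(17, 47) = 1, s ≡ 23·(17)⁻¹ ≡ 29 (mod 47). Smallest non-negative: 29.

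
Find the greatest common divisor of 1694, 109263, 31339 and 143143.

1694 = 2 · 7 · 11²; 109263 = 3 · 7 · 11² · 43; 31339 = 7 · 11² · 37; 143143 = 7 · 11² · 13²
gcd takes min exponent of each prime: 7 · 11² = 847

847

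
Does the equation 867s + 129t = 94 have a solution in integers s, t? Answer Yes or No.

gcd(867, 129): 867 = 6·129 + 93; 129 = 1·93 + 36; 93 = 2·36 + 21; 36 = 1·21 + 15; 21 = 1·15 + 6; 15 = 2·6 + 3; 6 = 2·3 + 0 → 3
3 does not divide 94, so a solution does not exist.

No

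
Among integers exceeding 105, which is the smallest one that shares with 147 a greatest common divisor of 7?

112

147 = 7·21. Any x with gcd(x, 147) = 7 is a multiple of 7, say 7s, with s coprime to 21.
Need s > 105/7, so s ≥ 16. First s ≥ 16 with gcd(s, 21) = 1 is s = 16. Thus x = 7·16 = 112.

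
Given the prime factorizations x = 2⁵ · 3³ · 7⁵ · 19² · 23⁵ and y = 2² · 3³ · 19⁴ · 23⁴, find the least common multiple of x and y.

max exponent per prime: 2⁵ · 3³ · 7⁵ · 19⁴ · 23⁵ = 12180287137354376544

12180287137354376544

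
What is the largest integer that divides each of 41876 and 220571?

361

41876 = 2² · 19² · 29
220571 = 13 · 19² · 47
Common: 19² = 361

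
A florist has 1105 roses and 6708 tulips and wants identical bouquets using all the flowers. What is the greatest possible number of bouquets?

13

Euclid: 6708 = 6·1105 + 78; 1105 = 14·78 + 13; 78 = 6·13 + 0. Last nonzero remainder: 13.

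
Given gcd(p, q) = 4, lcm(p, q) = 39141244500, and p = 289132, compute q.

541500

p·q = gcd·lcm = 4·39141244500 = 156564978000, so q = 156564978000/289132 = 541500.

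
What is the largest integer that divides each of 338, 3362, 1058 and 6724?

2

338 = 2 · 13²; 3362 = 2 · 41²; 1058 = 2 · 23²; 6724 = 2² · 41²
gcd takes min exponent of each prime: 2 = 2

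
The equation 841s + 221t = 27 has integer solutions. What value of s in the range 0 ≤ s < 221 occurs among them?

133

Euclid: 841 = 3·221 + 178; 221 = 1·178 + 43; 178 = 4·43 + 6; 43 = 7·6 + 1; 6 = 6·1 + 0 → gcd = 1; 27 = 1·27.
Back-substitution yields 841·(-36) + 221·(137) = 1, so one solution is s = -36·27 = -972, t = 137·27 = 3699.
Solutions in s differ by 221/1 = 221; the one in [0, 221) is -972 mod 221 = 133.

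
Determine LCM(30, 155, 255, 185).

lcm(30, 155) = 30·155/gcd = 4650/5 = 930
lcm(930, 255) = 930·255/gcd = 237150/15 = 15810
lcm(15810, 185) = 15810·185/gcd = 2924850/5 = 584970

584970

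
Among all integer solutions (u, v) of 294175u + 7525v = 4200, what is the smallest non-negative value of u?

gcd(294175, 7525) = 175 (Euclid: 294175 = 39·7525 + 700; 7525 = 10·700 + 525; 700 = 1·525 + 175; 525 = 3·175 + 0), and 175 | 4200.
Extended Euclid: 294175·(11) + 7525·(-430) = 175. Scale by 24: u₀ = 264.
General solution u = u₀ + 43t; reducing mod 43 gives u = 6 (and v = -234).

6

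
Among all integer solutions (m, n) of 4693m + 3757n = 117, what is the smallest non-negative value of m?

Euclid: 4693 = 1·3757 + 936; 3757 = 4·936 + 13; 936 = 72·13 + 0 → gcd = 13; 117 = 13·9.
Back-substitution yields 4693·(-4) + 3757·(5) = 13, so one solution is m = -4·9 = -36, n = 5·9 = 45.
Solutions in m differ by 3757/13 = 289; the one in [0, 289) is -36 mod 289 = 253.

253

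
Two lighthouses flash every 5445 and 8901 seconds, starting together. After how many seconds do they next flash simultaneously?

5445 = 3² · 5 · 11²; 8901 = 3² · 23 · 43
max exponents: 3² · 5 · 11² · 23 · 43 = 5385105

5385105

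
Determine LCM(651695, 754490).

651695 = 5 · 11 · 17² · 41; 754490 = 2 · 5 · 11 · 19³
max exponents: 2 · 5 · 11 · 17² · 19³ · 41 = 8939952010

8939952010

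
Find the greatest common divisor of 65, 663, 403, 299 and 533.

gcd(65, 663): 663 = 10·65 + 13; 65 = 5·13 + 0 → 13
gcd(13, 403): 403 = 31·13 + 0 → 13
gcd(13, 299): 299 = 23·13 + 0 → 13
gcd(13, 533): 533 = 41·13 + 0 → 13

13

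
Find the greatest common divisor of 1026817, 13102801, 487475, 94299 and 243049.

17

1026817 = 11 · 17³ · 19; 13102801 = 17 · 23² · 31 · 47; 487475 = 5² · 17 · 31 · 37; 94299 = 3 · 17 · 43²; 243049 = 17² · 29²
gcd takes min exponent of each prime: 17 = 17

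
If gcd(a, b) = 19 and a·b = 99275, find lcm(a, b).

gcd·lcm = product, so lcm = 99275/19 = 5225.

5225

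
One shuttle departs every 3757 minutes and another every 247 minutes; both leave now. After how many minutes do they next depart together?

3757 = 13 · 17²; 247 = 13 · 19
max exponents: 13 · 17² · 19 = 71383

71383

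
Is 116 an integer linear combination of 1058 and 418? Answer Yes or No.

Yes

gcd(1058, 418): 1058 = 2·418 + 222; 418 = 1·222 + 196; 222 = 1·196 + 26; 196 = 7·26 + 14; 26 = 1·14 + 12; 14 = 1·12 + 2; 12 = 6·2 + 0 → 2
2 divides 116, so a solution exists.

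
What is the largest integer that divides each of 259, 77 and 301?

7

gcd(259, 77): 259 = 3·77 + 28; 77 = 2·28 + 21; 28 = 1·21 + 7; 21 = 3·7 + 0 → 7
gcd(7, 301): 301 = 43·7 + 0 → 7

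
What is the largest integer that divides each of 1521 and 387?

1521 = 3² · 13²
387 = 3² · 43
Common: 3² = 9

9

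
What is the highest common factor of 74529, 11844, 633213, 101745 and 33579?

63

gcd(74529, 11844): 74529 = 6·11844 + 3465; 11844 = 3·3465 + 1449; 3465 = 2·1449 + 567; 1449 = 2·567 + 315; 567 = 1·315 + 252; 315 = 1·252 + 63; 252 = 4·63 + 0 → 63
gcd(63, 633213): 633213 = 10051·63 + 0 → 63
gcd(63, 101745): 101745 = 1615·63 + 0 → 63
gcd(63, 33579): 33579 = 533·63 + 0 → 63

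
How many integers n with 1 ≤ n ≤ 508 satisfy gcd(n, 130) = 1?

187

Prime factors of 130: 2, 5, 13. Count integers ≤ 508 divisible by none of them.
By inclusion–exclusion: 508 − ⌊508/2⌋ − ⌊508/5⌋ − ⌊508/13⌋ + ⌊508/10⌋ + ⌊508/26⌋ + ⌊508/65⌋ − ⌊508/130⌋ = 187.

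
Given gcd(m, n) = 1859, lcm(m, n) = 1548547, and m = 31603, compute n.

Using mn = gcd(m,n)·lcm(m,n) = 1859·1548547 = 2878748873, we get n = 2878748873/31603 = 91091.

91091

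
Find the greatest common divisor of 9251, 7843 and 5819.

gcd(9251, 7843): 9251 = 1·7843 + 1408; 7843 = 5·1408 + 803; 1408 = 1·803 + 605; 803 = 1·605 + 198; 605 = 3·198 + 11; 198 = 18·11 + 0 → 11
gcd(11, 5819): 5819 = 529·11 + 0 → 11

11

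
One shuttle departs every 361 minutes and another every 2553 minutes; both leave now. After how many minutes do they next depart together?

921633

gcd first: 2553 = 7·361 + 26; 361 = 13·26 + 23; 26 = 1·23 + 3; 23 = 7·3 + 2; 3 = 1·2 + 1; 2 = 2·1 + 0 → gcd = 1
lcm = 361·2553/gcd = 921633/1 = 921633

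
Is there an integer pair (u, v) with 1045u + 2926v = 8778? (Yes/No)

Yes

gcd(1045, 2926): 2926 = 2·1045 + 836; 1045 = 1·836 + 209; 836 = 4·209 + 0 → 209
209 divides 8778, so a solution exists.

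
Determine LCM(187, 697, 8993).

187 = 11 · 17; 697 = 17 · 41; 8993 = 17 · 23²
lcm takes max exponent of each prime: 11 · 17 · 23² · 41 = 4055843

4055843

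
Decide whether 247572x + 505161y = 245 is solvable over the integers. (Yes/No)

No

gcd(247572, 505161): 505161 = 2·247572 + 10017; 247572 = 24·10017 + 7164; 10017 = 1·7164 + 2853; 7164 = 2·2853 + 1458; 2853 = 1·1458 + 1395; 1458 = 1·1395 + 63; 1395 = 22·63 + 9; 63 = 7·9 + 0 → 9
9 does not divide 245, so a solution does not exist.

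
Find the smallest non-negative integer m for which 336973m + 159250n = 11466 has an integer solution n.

gcd(336973, 159250) = 637 (Euclid: 336973 = 2·159250 + 18473; 159250 = 8·18473 + 11466; 18473 = 1·11466 + 7007; 11466 = 1·7007 + 4459; 7007 = 1·4459 + 2548; 4459 = 1·2548 + 1911; 2548 = 1·1911 + 637; 1911 = 3·637 + 0), and 637 | 11466.
Extended Euclid: 336973·(69) + 159250·(-146) = 637. Scale by 18: m₀ = 1242.
General solution m = m₀ + 250t; reducing mod 250 gives m = 242 (and n = -512).

242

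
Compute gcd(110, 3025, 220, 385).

55

gcd(110, 3025): 3025 = 27·110 + 55; 110 = 2·55 + 0 → 55
gcd(55, 220): 220 = 4·55 + 0 → 55
gcd(55, 385): 385 = 7·55 + 0 → 55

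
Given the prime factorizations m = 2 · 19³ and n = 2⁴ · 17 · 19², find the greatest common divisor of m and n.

min exponent per shared prime: 2 · 19² = 722

722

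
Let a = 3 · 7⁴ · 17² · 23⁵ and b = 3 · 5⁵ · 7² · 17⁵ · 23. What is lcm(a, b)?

205706125103862665625

max exponent per prime: 3 · 5⁵ · 7⁴ · 17⁵ · 23⁵ = 205706125103862665625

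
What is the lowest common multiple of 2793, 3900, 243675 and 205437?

2793 = 3 · 7² · 19; 3900 = 2² · 3 · 5² · 13; 243675 = 3³ · 5² · 19²; 205437 = 3 · 31 · 47²
lcm takes max exponent of each prime: 2² · 3³ · 5² · 7² · 13 · 19² · 31 · 47² = 42517508588100

42517508588100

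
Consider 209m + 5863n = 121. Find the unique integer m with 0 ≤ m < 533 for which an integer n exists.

Reduce mod 5863: 209m ≡ 121 (mod 5863). With g = gcd(209, 5863) = 11 dividing 121, divide through: 19m ≡ 11 (mod 533).
Since gcd(19, 533) = 1, m ≡ 11·(19)⁻¹ ≡ 225 (mod 533). Smallest non-negative: 225.

225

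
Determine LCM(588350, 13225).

588350 = 2 · 5² · 7 · 41²; 13225 = 5² · 23²
max exponents: 2 · 5² · 7 · 23² · 41² = 311237150

311237150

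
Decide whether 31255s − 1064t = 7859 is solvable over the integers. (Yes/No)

No

gcd(31255, 1064): 31255 = 29·1064 + 399; 1064 = 2·399 + 266; 399 = 1·266 + 133; 266 = 2·133 + 0 → 133
133 does not divide 7859, so a solution does not exist.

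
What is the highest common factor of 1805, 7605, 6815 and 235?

5

1805 = 5 · 19²; 7605 = 3² · 5 · 13²; 6815 = 5 · 29 · 47; 235 = 5 · 47
gcd takes min exponent of each prime: 5 = 5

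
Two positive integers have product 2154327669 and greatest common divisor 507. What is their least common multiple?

4249167

For any two positive integers, gcd × lcm equals their product. Hence lcm = 2154327669 / 507 = 4249167.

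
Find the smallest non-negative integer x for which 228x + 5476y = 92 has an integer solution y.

Reduce mod 5476: 228x ≡ 92 (mod 5476). With g = gcd(228, 5476) = 4 dividing 92, divide through: 57x ≡ 23 (mod 1369).
Since gcd(57, 1369) = 1, x ≡ 23·(57)⁻¹ ≡ 817 (mod 1369). Smallest non-negative: 817.

817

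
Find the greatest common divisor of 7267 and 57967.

169

7267 = 13² · 43
57967 = 7³ · 13²
Common: 13² = 169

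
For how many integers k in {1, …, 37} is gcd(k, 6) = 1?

Prime factors of 6: 2, 3. Count integers ≤ 37 divisible by none of them.
By inclusion–exclusion: 37 − ⌊37/2⌋ − ⌊37/3⌋ + ⌊37/6⌋ = 13.

13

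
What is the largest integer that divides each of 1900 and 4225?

25

Euclid: 4225 = 2·1900 + 425; 1900 = 4·425 + 200; 425 = 2·200 + 25; 200 = 8·25 + 0. Last nonzero remainder: 25.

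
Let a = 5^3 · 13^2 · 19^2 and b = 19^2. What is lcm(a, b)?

7626125

max exponent per prime: 5^3 · 13^2 · 19^2 = 7626125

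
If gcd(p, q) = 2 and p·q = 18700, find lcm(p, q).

Since gcd(p,q)·lcm(p,q) = pq, lcm = 18700/2 = 9350.

9350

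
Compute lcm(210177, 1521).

210177 = 3² · 11² · 193; 1521 = 3² · 13²
max exponents: 3² · 11² · 13² · 193 = 35519913

35519913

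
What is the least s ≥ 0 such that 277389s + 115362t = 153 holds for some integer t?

Reduce mod 115362: 277389s ≡ 153 (mod 115362). With g = gcd(277389, 115362) = 153 dividing 153, divide through: 1813s ≡ 1 (mod 754).
Since gcd(1813, 754) = 1, s ≡ 1·(1813)⁻¹ ≡ 89 (mod 754). Smallest non-negative: 89.

89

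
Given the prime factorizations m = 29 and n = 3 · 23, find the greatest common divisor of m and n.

1

min exponent per shared prime: (none) = 1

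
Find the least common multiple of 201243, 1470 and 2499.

34211310

201243 = 3 · 7² · 37²; 1470 = 2 · 3 · 5 · 7²; 2499 = 3 · 7² · 17
lcm takes max exponent of each prime: 2 · 3 · 5 · 7² · 17 · 37² = 34211310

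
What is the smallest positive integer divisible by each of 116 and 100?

2900

gcd first: 116 = 1·100 + 16; 100 = 6·16 + 4; 16 = 4·4 + 0 → gcd = 4
lcm = 116·100/gcd = 11600/4 = 2900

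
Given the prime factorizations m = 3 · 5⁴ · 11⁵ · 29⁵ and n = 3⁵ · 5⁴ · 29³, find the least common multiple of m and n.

501694923122848125

max exponent per prime: 3⁵ · 5⁴ · 11⁵ · 29⁵ = 501694923122848125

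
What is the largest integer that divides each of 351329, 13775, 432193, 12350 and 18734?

19

gcd(351329, 13775): 351329 = 25·13775 + 6954; 13775 = 1·6954 + 6821; 6954 = 1·6821 + 133; 6821 = 51·133 + 38; 133 = 3·38 + 19; 38 = 2·19 + 0 → 19
gcd(19, 432193): 432193 = 22747·19 + 0 → 19
gcd(19, 12350): 12350 = 650·19 + 0 → 19
gcd(19, 18734): 18734 = 986·19 + 0 → 19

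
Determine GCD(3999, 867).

3

3999 = 3 · 31 · 43
867 = 3 · 17²
Common: 3 = 3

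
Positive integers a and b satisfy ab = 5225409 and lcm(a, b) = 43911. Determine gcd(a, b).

gcd·lcm = product, so gcd = 5225409/43911 = 119.

119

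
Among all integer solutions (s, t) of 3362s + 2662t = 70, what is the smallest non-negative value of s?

1198

gcd(3362, 2662) = 2 (Euclid: 3362 = 1·2662 + 700; 2662 = 3·700 + 562; 700 = 1·562 + 138; 562 = 4·138 + 10; 138 = 13·10 + 8; 10 = 1·8 + 2; 8 = 4·2 + 0), and 2 | 70.
Extended Euclid: 3362·(-270) + 2662·(341) = 2. Scale by 35: s₀ = -9450.
General solution s = s₀ + 1331k; reducing mod 1331 gives s = 1198 (and t = -1513).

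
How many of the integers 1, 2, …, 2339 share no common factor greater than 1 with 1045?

1045 = 5·11·19. Inclusion–exclusion on these primes:
2339 − ⌊2339/5⌋ − ⌊2339/11⌋ − ⌊2339/19⌋ + ⌊2339/55⌋ + ⌊2339/95⌋ + ⌊2339/209⌋ − ⌊2339/1045⌋ = 1612

1612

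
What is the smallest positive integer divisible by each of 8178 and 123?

335298

gcd first: 8178 = 66·123 + 60; 123 = 2·60 + 3; 60 = 20·3 + 0 → gcd = 3
lcm = 8178·123/gcd = 1005894/3 = 335298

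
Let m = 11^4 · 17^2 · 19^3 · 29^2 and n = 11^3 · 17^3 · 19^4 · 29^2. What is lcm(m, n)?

max exponent per prime: 11^4 · 17^3 · 19^4 · 29^2 = 7883660331481913

7883660331481913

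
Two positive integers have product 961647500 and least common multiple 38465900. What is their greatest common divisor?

gcd·lcm = product, so gcd = 961647500/38465900 = 25.

25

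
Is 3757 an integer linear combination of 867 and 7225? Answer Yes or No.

gcd(867, 7225): 7225 = 8·867 + 289; 867 = 3·289 + 0 → 289
289 divides 3757, so a solution exists.

Yes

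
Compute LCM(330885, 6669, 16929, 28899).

330885 = 3⁴ · 5 · 19 · 43; 6669 = 3³ · 13 · 19; 16929 = 3⁴ · 11 · 19; 28899 = 3² · 13² · 19
lcm takes max exponent of each prime: 3⁴ · 5 · 11 · 13² · 19 · 43 = 615115215

615115215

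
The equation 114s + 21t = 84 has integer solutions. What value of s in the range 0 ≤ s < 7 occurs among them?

0

Euclid: 114 = 5·21 + 9; 21 = 2·9 + 3; 9 = 3·3 + 0 → gcd = 3; 84 = 3·28.
Back-substitution yields 114·(-2) + 21·(11) = 3, so one solution is s = -2·28 = -56, t = 11·28 = 308.
Solutions in s differ by 21/3 = 7; the one in [0, 7) is -56 mod 7 = 0.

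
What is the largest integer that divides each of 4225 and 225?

25

4225 = 5² · 13²
225 = 3² · 5²
Common: 5² = 25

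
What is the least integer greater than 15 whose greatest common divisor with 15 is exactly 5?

Multiples of 5 above 15: 5·4, 5·5, … . Need the cofactor coprime to 15/5 = 3.
Checking s = 4, 5, … the first with gcd(s, 3) = 1 is s = 4, giving 20.

20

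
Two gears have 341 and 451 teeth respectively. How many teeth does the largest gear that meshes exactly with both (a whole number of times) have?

Euclid: 451 = 1·341 + 110; 341 = 3·110 + 11; 110 = 10·11 + 0. Last nonzero remainder: 11.

11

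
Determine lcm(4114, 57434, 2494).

4114 = 2 · 11² · 17; 57434 = 2 · 13 · 47²; 2494 = 2 · 29 · 43
lcm takes max exponent of each prime: 2 · 11² · 13 · 17 · 29 · 43 · 47² = 147322747286

147322747286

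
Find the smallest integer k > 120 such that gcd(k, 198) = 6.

198 = 6·33. Any k with gcd(k, 198) = 6 is a multiple of 6, say 6s, with s coprime to 33.
Need s > 120/6, so s ≥ 21. First s ≥ 21 with gcd(s, 33) = 1 is s = 23. Thus k = 6·23 = 138.

138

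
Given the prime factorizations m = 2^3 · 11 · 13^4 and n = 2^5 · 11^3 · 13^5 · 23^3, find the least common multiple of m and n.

192410294085152

max exponent per prime: 2^5 · 11^3 · 13^5 · 23^3 = 192410294085152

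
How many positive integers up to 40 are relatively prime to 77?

Prime factors of 77: 7, 11. Count integers ≤ 40 divisible by none of them.
By inclusion–exclusion: 40 − ⌊40/7⌋ − ⌊40/11⌋ + ⌊40/77⌋ = 32.

32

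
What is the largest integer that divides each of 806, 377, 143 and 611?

806 = 2 · 13 · 31; 377 = 13 · 29; 143 = 11 · 13; 611 = 13 · 47
gcd takes min exponent of each prime: 13 = 13

13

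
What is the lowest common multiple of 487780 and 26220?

639479580

gcd first: 487780 = 18·26220 + 15820; 26220 = 1·15820 + 10400; 15820 = 1·10400 + 5420; 10400 = 1·5420 + 4980; 5420 = 1·4980 + 440; 4980 = 11·440 + 140; 440 = 3·140 + 20; 140 = 7·20 + 0 → gcd = 20
lcm = 487780·26220/gcd = 12789591600/20 = 639479580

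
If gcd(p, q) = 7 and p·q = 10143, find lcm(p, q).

1449

For any two positive integers, gcd × lcm equals their product. Hence lcm = 10143 / 7 = 1449.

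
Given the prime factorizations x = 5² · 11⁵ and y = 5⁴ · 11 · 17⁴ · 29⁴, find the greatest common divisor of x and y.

275

min exponent per shared prime: 5² · 11 = 275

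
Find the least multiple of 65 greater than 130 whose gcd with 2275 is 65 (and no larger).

195

2275 = 65·35. Any k with gcd(k, 2275) = 65 is a multiple of 65, say 65s, with s coprime to 35.
Need s > 130/65, so s ≥ 3. First s ≥ 3 with gcd(s, 35) = 1 is s = 3. Thus k = 65·3 = 195.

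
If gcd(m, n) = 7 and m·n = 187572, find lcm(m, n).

26796

Since gcd(m,n)·lcm(m,n) = mn, lcm = 187572/7 = 26796.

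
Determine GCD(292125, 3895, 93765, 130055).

95

gcd(292125, 3895): 292125 = 75·3895 + 0 → 3895
gcd(3895, 93765): 93765 = 24·3895 + 285; 3895 = 13·285 + 190; 285 = 1·190 + 95; 190 = 2·95 + 0 → 95
gcd(95, 130055): 130055 = 1369·95 + 0 → 95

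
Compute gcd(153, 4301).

153 = 3² · 17
4301 = 11 · 17 · 23
Common: 17 = 17

17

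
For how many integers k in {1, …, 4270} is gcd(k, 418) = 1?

Prime factors of 418: 2, 11, 19. Count integers ≤ 4270 divisible by none of them.
By inclusion–exclusion: 4270 − ⌊4270/2⌋ − ⌊4270/11⌋ − ⌊4270/19⌋ + ⌊4270/22⌋ + ⌊4270/38⌋ + ⌊4270/209⌋ − ⌊4270/418⌋ = 1839.

1839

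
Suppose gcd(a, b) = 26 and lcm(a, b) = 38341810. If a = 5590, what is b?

178334

a·b = gcd·lcm = 26·38341810 = 996887060, so b = 996887060/5590 = 178334.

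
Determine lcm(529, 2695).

1425655

gcd first: 2695 = 5·529 + 50; 529 = 10·50 + 29; 50 = 1·29 + 21; 29 = 1·21 + 8; 21 = 2·8 + 5; 8 = 1·5 + 3; 5 = 1·3 + 2; 3 = 1·2 + 1; 2 = 2·1 + 0 → gcd = 1
lcm = 529·2695/gcd = 1425655/1 = 1425655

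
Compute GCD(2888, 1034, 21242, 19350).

gcd(2888, 1034): 2888 = 2·1034 + 820; 1034 = 1·820 + 214; 820 = 3·214 + 178; 214 = 1·178 + 36; 178 = 4·36 + 34; 36 = 1·34 + 2; 34 = 17·2 + 0 → 2
gcd(2, 21242): 21242 = 10621·2 + 0 → 2
gcd(2, 19350): 19350 = 9675·2 + 0 → 2

2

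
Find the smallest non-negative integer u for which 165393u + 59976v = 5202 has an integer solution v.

338

gcd(165393, 59976) = 153 (Euclid: 165393 = 2·59976 + 45441; 59976 = 1·45441 + 14535; 45441 = 3·14535 + 1836; 14535 = 7·1836 + 1683; 1836 = 1·1683 + 153; 1683 = 11·153 + 0), and 153 | 5202.
Extended Euclid: 165393·(33) + 59976·(-91) = 153. Scale by 34: u₀ = 1122.
General solution u = u₀ + 392t; reducing mod 392 gives u = 338 (and v = -932).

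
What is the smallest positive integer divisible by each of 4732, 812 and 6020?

4732 = 2² · 7 · 13²; 812 = 2² · 7 · 29; 6020 = 2² · 5 · 7 · 43
lcm takes max exponent of each prime: 2² · 5 · 7 · 13² · 29 · 43 = 29504020

29504020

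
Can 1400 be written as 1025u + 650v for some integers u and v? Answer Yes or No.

Yes

gcd(1025, 650): 1025 = 1·650 + 375; 650 = 1·375 + 275; 375 = 1·275 + 100; 275 = 2·100 + 75; 100 = 1·75 + 25; 75 = 3·25 + 0 → 25
25 divides 1400, so a solution exists.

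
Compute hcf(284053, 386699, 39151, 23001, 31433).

284053 = 7² · 11 · 17 · 31; 386699 = 17 · 23² · 43; 39151 = 7² · 17 · 47; 23001 = 3 · 11 · 17 · 41; 31433 = 17 · 43²
gcd takes min exponent of each prime: 17 = 17

17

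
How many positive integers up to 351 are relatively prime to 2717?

279

Prime factors of 2717: 11, 13, 19. Count integers ≤ 351 divisible by none of them.
By inclusion–exclusion: 351 − ⌊351/11⌋ − ⌊351/13⌋ − ⌊351/19⌋ + ⌊351/143⌋ + ⌊351/209⌋ + ⌊351/247⌋ − ⌊351/2717⌋ = 279.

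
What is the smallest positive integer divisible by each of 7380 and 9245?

gcd first: 9245 = 1·7380 + 1865; 7380 = 3·1865 + 1785; 1865 = 1·1785 + 80; 1785 = 22·80 + 25; 80 = 3·25 + 5; 25 = 5·5 + 0 → gcd = 5
lcm = 7380·9245/gcd = 68228100/5 = 13645620

13645620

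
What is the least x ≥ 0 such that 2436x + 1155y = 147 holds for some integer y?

47

Reduce mod 1155: 2436x ≡ 147 (mod 1155). With g = gcd(2436, 1155) = 21 dividing 147, divide through: 116x ≡ 7 (mod 55).
Since gcd(116, 55) = 1, x ≡ 7·(116)⁻¹ ≡ 47 (mod 55). Smallest non-negative: 47.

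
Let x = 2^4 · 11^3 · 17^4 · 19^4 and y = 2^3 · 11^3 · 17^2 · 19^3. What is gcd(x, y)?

min exponent per shared prime: 2^3 · 11^3 · 17^2 · 19^3 = 21107008648

21107008648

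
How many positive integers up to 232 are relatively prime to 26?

107

26 = 2·13. Inclusion–exclusion on these primes:
232 − ⌊232/2⌋ − ⌊232/13⌋ + ⌊232/26⌋ = 107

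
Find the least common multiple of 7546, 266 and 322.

lcm(7546, 266) = 7546·266/gcd = 2007236/14 = 143374
lcm(143374, 322) = 143374·322/gcd = 46166428/14 = 3297602

3297602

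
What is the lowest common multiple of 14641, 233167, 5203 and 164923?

35181869129

14641 = 11⁴; 233167 = 11² · 41 · 47; 5203 = 11² · 43; 164923 = 11² · 29 · 47
lcm takes max exponent of each prime: 11⁴ · 29 · 41 · 43 · 47 = 35181869129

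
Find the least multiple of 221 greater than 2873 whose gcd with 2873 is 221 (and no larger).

3094

gcd(k, 2873) = 221 forces 221 | k; write k = 221s. Then gcd(221s, 221·13) = 221·gcd(s, 13), so need gcd(s, 13) = 1.
221s > 2873 gives s ≥ 14. The least s ≥ 14 coprime to 13 is 14, so k = 221·14 = 3094.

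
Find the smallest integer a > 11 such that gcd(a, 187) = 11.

gcd(a, 187) = 11 forces 11 | a; write a = 11s. Then gcd(11s, 11·17) = 11·gcd(s, 17), so need gcd(s, 17) = 1.
11s > 11 gives s ≥ 2. The least s ≥ 2 coprime to 17 is 2, so a = 11·2 = 22.

22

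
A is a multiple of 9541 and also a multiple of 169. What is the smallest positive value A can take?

1612429

gcd first: 9541 = 56·169 + 77; 169 = 2·77 + 15; 77 = 5·15 + 2; 15 = 7·2 + 1; 2 = 2·1 + 0 → gcd = 1
lcm = 9541·169/gcd = 1612429/1 = 1612429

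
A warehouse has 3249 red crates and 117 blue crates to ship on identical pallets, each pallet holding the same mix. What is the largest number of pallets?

3249 = 3² · 19²
117 = 3² · 13
Common: 3² = 9

9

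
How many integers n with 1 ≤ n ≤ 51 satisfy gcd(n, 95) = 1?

39

95 = 5·19. Inclusion–exclusion on these primes:
51 − ⌊51/5⌋ − ⌊51/19⌋ + ⌊51/95⌋ = 39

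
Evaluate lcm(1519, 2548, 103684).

41784652

1519 = 7² · 31; 2548 = 2² · 7² · 13; 103684 = 2² · 7² · 23²
lcm takes max exponent of each prime: 2² · 7² · 13 · 23² · 31 = 41784652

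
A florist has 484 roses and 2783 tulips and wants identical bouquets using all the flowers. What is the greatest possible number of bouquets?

Euclid: 2783 = 5·484 + 363; 484 = 1·363 + 121; 363 = 3·121 + 0. Last nonzero remainder: 121.

121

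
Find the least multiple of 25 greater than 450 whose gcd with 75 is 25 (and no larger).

75 = 25·3. Any t with gcd(t, 75) = 25 is a multiple of 25, say 25s, with s coprime to 3.
Need s > 450/25, so s ≥ 19. First s ≥ 19 with gcd(s, 3) = 1 is s = 19. Thus t = 25·19 = 475.

475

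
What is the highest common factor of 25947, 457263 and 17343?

9

gcd(25947, 457263): 457263 = 17·25947 + 16164; 25947 = 1·16164 + 9783; 16164 = 1·9783 + 6381; 9783 = 1·6381 + 3402; 6381 = 1·3402 + 2979; 3402 = 1·2979 + 423; 2979 = 7·423 + 18; 423 = 23·18 + 9; 18 = 2·9 + 0 → 9
gcd(9, 17343): 17343 = 1927·9 + 0 → 9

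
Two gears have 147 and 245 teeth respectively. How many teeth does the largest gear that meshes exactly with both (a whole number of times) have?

Euclid: 245 = 1·147 + 98; 147 = 1·98 + 49; 98 = 2·49 + 0. Last nonzero remainder: 49.

49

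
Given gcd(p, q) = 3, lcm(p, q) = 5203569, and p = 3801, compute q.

4107

Using pq = gcd(p,q)·lcm(p,q) = 3·5203569 = 15610707, we get q = 15610707/3801 = 4107.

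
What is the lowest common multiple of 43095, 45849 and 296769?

225442054695

43095 = 3 · 5 · 13² · 17; 45849 = 3 · 17 · 29 · 31; 296769 = 3 · 11 · 17 · 23²
lcm takes max exponent of each prime: 3 · 5 · 11 · 13² · 17 · 23² · 29 · 31 = 225442054695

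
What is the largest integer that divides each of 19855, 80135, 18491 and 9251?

19855 = 5 · 11 · 19²; 80135 = 5 · 11 · 31 · 47; 18491 = 11 · 41²; 9251 = 11 · 29²
gcd takes min exponent of each prime: 11 = 11

11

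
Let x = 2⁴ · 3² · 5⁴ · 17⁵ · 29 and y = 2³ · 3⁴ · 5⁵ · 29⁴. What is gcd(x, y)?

1305000

min exponent per shared prime: 2³ · 3² · 5⁴ · 29 = 1305000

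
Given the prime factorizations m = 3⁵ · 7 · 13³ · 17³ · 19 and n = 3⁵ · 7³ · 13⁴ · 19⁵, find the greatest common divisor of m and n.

71004843

min exponent per shared prime: 3⁵ · 7 · 13³ · 19 = 71004843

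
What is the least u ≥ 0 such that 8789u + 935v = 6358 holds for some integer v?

gcd(8789, 935) = 187 (Euclid: 8789 = 9·935 + 374; 935 = 2·374 + 187; 374 = 2·187 + 0), and 187 | 6358.
Extended Euclid: 8789·(-2) + 935·(19) = 187. Scale by 34: u₀ = -68.
General solution u = u₀ + 5t; reducing mod 5 gives u = 2 (and v = -12).

2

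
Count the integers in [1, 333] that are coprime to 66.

101

Prime factors of 66: 2, 3, 11. Count integers ≤ 333 divisible by none of them.
By inclusion–exclusion: 333 − ⌊333/2⌋ − ⌊333/3⌋ − ⌊333/11⌋ + ⌊333/6⌋ + ⌊333/22⌋ + ⌊333/33⌋ − ⌊333/66⌋ = 101.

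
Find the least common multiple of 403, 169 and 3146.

lcm(403, 169) = 403·169/gcd = 68107/13 = 5239
lcm(5239, 3146) = 5239·3146/gcd = 16481894/13 = 1267838

1267838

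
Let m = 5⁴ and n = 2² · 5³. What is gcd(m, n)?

min exponent per shared prime: 5³ = 125

125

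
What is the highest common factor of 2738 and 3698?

2

Euclid: 3698 = 1·2738 + 960; 2738 = 2·960 + 818; 960 = 1·818 + 142; 818 = 5·142 + 108; 142 = 1·108 + 34; 108 = 3·34 + 6; 34 = 5·6 + 4; 6 = 1·4 + 2; 4 = 2·2 + 0. Last nonzero remainder: 2.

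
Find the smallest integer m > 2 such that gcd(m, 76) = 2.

6

gcd(m, 76) = 2 forces 2 | m; write m = 2s. Then gcd(2s, 2·38) = 2·gcd(s, 38), so need gcd(s, 38) = 1.
2s > 2 gives s ≥ 2. The least s ≥ 2 coprime to 38 is 3, so m = 2·3 = 6.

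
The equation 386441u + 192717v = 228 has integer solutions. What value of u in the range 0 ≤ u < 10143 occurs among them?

1914

Euclid: 386441 = 2·192717 + 1007; 192717 = 191·1007 + 380; 1007 = 2·380 + 247; 380 = 1·247 + 133; 247 = 1·133 + 114; 133 = 1·114 + 19; 114 = 6·19 + 0 → gcd = 19; 228 = 19·12.
Back-substitution yields 386441·(-1531) + 192717·(3070) = 19, so one solution is u = -1531·12 = -18372, v = 3070·12 = 36840.
Solutions in u differ by 192717/19 = 10143; the one in [0, 10143) is -18372 mod 10143 = 1914.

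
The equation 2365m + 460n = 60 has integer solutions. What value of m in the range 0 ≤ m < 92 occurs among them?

Euclid: 2365 = 5·460 + 65; 460 = 7·65 + 5; 65 = 13·5 + 0 → gcd = 5; 60 = 5·12.
Back-substitution yields 2365·(-7) + 460·(36) = 5, so one solution is m = -7·12 = -84, n = 36·12 = 432.
Solutions in m differ by 460/5 = 92; the one in [0, 92) is -84 mod 92 = 8.

8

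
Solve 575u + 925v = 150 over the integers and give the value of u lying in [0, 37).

gcd(575, 925) = 25 (Euclid: 925 = 1·575 + 350; 575 = 1·350 + 225; 350 = 1·225 + 125; 225 = 1·125 + 100; 125 = 1·100 + 25; 100 = 4·25 + 0), and 25 | 150.
Extended Euclid: 575·(-8) + 925·(5) = 25. Scale by 6: u₀ = -48.
General solution u = u₀ + 37t; reducing mod 37 gives u = 26 (and v = -16).

26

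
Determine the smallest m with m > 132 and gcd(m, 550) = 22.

gcd(m, 550) = 22 forces 22 | m; write m = 22s. Then gcd(22s, 22·25) = 22·gcd(s, 25), so need gcd(s, 25) = 1.
22s > 132 gives s ≥ 7. The least s ≥ 7 coprime to 25 is 7, so m = 22·7 = 154.

154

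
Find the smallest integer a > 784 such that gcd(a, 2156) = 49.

833

2156 = 49·44. Any a with gcd(a, 2156) = 49 is a multiple of 49, say 49s, with s coprime to 44.
Need s > 784/49, so s ≥ 17. First s ≥ 17 with gcd(s, 44) = 1 is s = 17. Thus a = 49·17 = 833.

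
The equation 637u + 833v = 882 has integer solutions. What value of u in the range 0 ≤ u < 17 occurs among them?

gcd(637, 833) = 49 (Euclid: 833 = 1·637 + 196; 637 = 3·196 + 49; 196 = 4·49 + 0), and 49 | 882.
Extended Euclid: 637·(4) + 833·(-3) = 49. Scale by 18: u₀ = 72.
General solution u = u₀ + 17t; reducing mod 17 gives u = 4 (and v = -2).

4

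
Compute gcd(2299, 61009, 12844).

19

gcd(2299, 61009): 61009 = 26·2299 + 1235; 2299 = 1·1235 + 1064; 1235 = 1·1064 + 171; 1064 = 6·171 + 38; 171 = 4·38 + 19; 38 = 2·19 + 0 → 19
gcd(19, 12844): 12844 = 676·19 + 0 → 19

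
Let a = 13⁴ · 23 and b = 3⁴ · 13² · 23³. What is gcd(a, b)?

min exponent per shared prime: 13² · 23 = 3887

3887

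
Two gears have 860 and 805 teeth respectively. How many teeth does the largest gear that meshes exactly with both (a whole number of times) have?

Euclid: 860 = 1·805 + 55; 805 = 14·55 + 35; 55 = 1·35 + 20; 35 = 1·20 + 15; 20 = 1·15 + 5; 15 = 3·5 + 0. Last nonzero remainder: 5.

5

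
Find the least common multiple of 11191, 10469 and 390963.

351475737

lcm(11191, 10469) = 11191·10469/gcd = 117158579/361 = 324539
lcm(324539, 390963) = 324539·390963/gcd = 126882741057/361 = 351475737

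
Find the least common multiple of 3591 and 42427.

1145529

gcd first: 42427 = 11·3591 + 2926; 3591 = 1·2926 + 665; 2926 = 4·665 + 266; 665 = 2·266 + 133; 266 = 2·133 + 0 → gcd = 133
lcm = 3591·42427/gcd = 152355357/133 = 1145529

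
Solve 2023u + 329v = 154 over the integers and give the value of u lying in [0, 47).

30

Reduce mod 329: 2023u ≡ 154 (mod 329). With g = gcd(2023, 329) = 7 dividing 154, divide through: 289u ≡ 22 (mod 47).
Since gcd(289, 47) = 1, u ≡ 22·(289)⁻¹ ≡ 30 (mod 47). Smallest non-negative: 30.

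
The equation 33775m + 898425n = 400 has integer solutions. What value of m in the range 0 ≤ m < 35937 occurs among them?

34873

Euclid: 898425 = 26·33775 + 20275; 33775 = 1·20275 + 13500; 20275 = 1·13500 + 6775; 13500 = 1·6775 + 6725; 6775 = 1·6725 + 50; 6725 = 134·50 + 25; 50 = 2·25 + 0 → gcd = 25; 400 = 25·16.
Back-substitution yields 33775·(17902) + 898425·(-673) = 25, so one solution is m = 17902·16 = 286432, n = -673·16 = -10768.
Solutions in m differ by 898425/25 = 35937; the one in [0, 35937) is 286432 mod 35937 = 34873.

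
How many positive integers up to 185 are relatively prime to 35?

127

35 = 5·7. Inclusion–exclusion on these primes:
185 − ⌊185/5⌋ − ⌊185/7⌋ + ⌊185/35⌋ = 127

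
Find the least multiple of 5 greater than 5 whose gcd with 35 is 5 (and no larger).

10

gcd(k, 35) = 5 forces 5 | k; write k = 5s. Then gcd(5s, 5·7) = 5·gcd(s, 7), so need gcd(s, 7) = 1.
5s > 5 gives s ≥ 2. The least s ≥ 2 coprime to 7 is 2, so k = 5·2 = 10.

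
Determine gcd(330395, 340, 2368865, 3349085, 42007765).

330395 = 5 · 13² · 17 · 23; 340 = 2² · 5 · 17; 2368865 = 5 · 17 · 29 · 31²; 3349085 = 5 · 17 · 31² · 41; 42007765 = 5 · 17 · 19² · 37²
gcd takes min exponent of each prime: 5 · 17 = 85

85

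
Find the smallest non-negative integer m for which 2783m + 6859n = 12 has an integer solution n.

Euclid: 6859 = 2·2783 + 1293; 2783 = 2·1293 + 197; 1293 = 6·197 + 111; 197 = 1·111 + 86; 111 = 1·86 + 25; 86 = 3·25 + 11; 25 = 2·11 + 3; 11 = 3·3 + 2; 3 = 1·2 + 1; 2 = 2·1 + 0 → gcd = 1; 12 = 1·12.
Back-substitution yields 2783·(-2472) + 6859·(1003) = 1, so one solution is m = -2472·12 = -29664, n = 1003·12 = 12036.
Solutions in m differ by 6859/1 = 6859; the one in [0, 6859) is -29664 mod 6859 = 4631.

4631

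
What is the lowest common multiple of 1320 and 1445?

1320 = 2³ · 3 · 5 · 11; 1445 = 5 · 17²
max exponents: 2³ · 3 · 5 · 11 · 17² = 381480

381480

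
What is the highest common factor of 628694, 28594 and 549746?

gcd(628694, 28594): 628694 = 21·28594 + 28220; 28594 = 1·28220 + 374; 28220 = 75·374 + 170; 374 = 2·170 + 34; 170 = 5·34 + 0 → 34
gcd(34, 549746): 549746 = 16169·34 + 0 → 34

34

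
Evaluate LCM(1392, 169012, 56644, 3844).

890336962704

1392 = 2⁴ · 3 · 29; 169012 = 2² · 29 · 31 · 47; 56644 = 2² · 7² · 17²; 3844 = 2² · 31²
lcm takes max exponent of each prime: 2⁴ · 3 · 7² · 17² · 29 · 31² · 47 = 890336962704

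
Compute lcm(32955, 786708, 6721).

lcm(32955, 786708) = 32955·786708/gcd = 25925962140/39 = 664768260
lcm(664768260, 6721) = 664768260·6721/gcd = 4467907475460/13 = 343685190420

343685190420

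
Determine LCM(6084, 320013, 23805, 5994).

6084 = 2² · 3² · 13²; 320013 = 3² · 31² · 37; 23805 = 3² · 5 · 23²; 5994 = 2 · 3⁴ · 37
lcm takes max exponent of each prime: 2² · 3⁴ · 5 · 13² · 23² · 31² · 37 = 5149706798340

5149706798340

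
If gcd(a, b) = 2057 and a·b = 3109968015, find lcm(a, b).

1511895

gcd·lcm = product, so lcm = 3109968015/2057 = 1511895.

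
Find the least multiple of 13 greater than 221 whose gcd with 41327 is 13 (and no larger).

gcd(k, 41327) = 13 forces 13 | k; write k = 13s. Then gcd(13s, 13·3179) = 13·gcd(s, 3179), so need gcd(s, 3179) = 1.
13s > 221 gives s ≥ 18. The least s ≥ 18 coprime to 3179 is 18, so k = 13·18 = 234.

234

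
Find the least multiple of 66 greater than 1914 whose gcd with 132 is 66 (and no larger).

2046

132 = 66·2. Any a with gcd(a, 132) = 66 is a multiple of 66, say 66s, with s coprime to 2.
Need s > 1914/66, so s ≥ 30. First s ≥ 30 with gcd(s, 2) = 1 is s = 31. Thus a = 66·31 = 2046.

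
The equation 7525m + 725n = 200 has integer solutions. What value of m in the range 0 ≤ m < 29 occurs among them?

gcd(7525, 725) = 25 (Euclid: 7525 = 10·725 + 275; 725 = 2·275 + 175; 275 = 1·175 + 100; 175 = 1·100 + 75; 100 = 1·75 + 25; 75 = 3·25 + 0), and 25 | 200.
Extended Euclid: 7525·(8) + 725·(-83) = 25. Scale by 8: m₀ = 64.
General solution m = m₀ + 29t; reducing mod 29 gives m = 6 (and n = -62).

6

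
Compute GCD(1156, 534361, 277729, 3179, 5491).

289

gcd(1156, 534361): 534361 = 462·1156 + 289; 1156 = 4·289 + 0 → 289
gcd(289, 277729): 277729 = 961·289 + 0 → 289
gcd(289, 3179): 3179 = 11·289 + 0 → 289
gcd(289, 5491): 5491 = 19·289 + 0 → 289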